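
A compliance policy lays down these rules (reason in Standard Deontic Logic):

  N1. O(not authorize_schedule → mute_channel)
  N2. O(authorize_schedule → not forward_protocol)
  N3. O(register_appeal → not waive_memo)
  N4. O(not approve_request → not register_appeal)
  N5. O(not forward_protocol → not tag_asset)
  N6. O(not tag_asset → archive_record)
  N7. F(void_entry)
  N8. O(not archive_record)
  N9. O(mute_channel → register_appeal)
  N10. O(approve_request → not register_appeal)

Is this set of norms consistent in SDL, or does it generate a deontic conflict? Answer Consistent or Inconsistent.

By case analysis on not approve_request: premise 4 gives O(not approve_request → not register_appeal) and premise 10 gives O(approve_request → not register_appeal), so O(not register_appeal) either way.
The contrapositive of premise 9 (O(mute_channel → register_appeal)) is O(not register_appeal → not mute_channel), and O(not register_appeal) is already established, so O(not mute_channel).
Premise 1 is O(not authorize_schedule → mute_channel); contrapositively O(not mute_channel → authorize_schedule). Since O(not mute_channel) holds, K gives O(authorize_schedule).
With premise 2, O(authorize_schedule → not forward_protocol), the K-axiom yields O(not forward_protocol).
Applying K to premise 5 (O(not forward_protocol → not tag_asset)) and O(not forward_protocol) yields O(not tag_asset).
From O(not tag_asset) and premise 6, O(not tag_asset → archive_record), we obtain O(archive_record).
But premise 8 directly asserts O(not archive_record).
We now have both O(archive_record) and O(not archive_record) — archive_record is simultaneously obligatory and forbidden, violating the D-axiom.

Inconsistent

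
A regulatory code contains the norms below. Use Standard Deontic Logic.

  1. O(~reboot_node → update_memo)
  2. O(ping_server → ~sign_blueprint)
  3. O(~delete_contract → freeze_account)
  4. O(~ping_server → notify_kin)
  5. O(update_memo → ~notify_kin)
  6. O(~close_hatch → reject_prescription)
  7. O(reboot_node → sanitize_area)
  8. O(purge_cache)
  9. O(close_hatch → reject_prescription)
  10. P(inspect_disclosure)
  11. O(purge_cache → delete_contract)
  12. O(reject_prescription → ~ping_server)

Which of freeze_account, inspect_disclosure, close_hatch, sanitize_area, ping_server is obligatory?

sanitize_area

Premises 6 and 9 are O(~close_hatch → reject_prescription) and O(close_hatch → reject_prescription); every ideal world satisfies ~close_hatch or close_hatch, so in either case reject_prescription holds — hence O(reject_prescription).
From O(reject_prescription) and premise 12, O(reject_prescription → ~ping_server), we obtain O(~ping_server).
From O(~ping_server) and premise 4, O(~ping_server → notify_kin), we obtain O(notify_kin).
Premise 5, O(update_memo → ~notify_kin), contraposes to O(notify_kin → ~update_memo); with O(notify_kin) we get O(~update_memo).
Premise 1 is O(~reboot_node → update_memo); contrapositively O(~update_memo → reboot_node). Since O(~update_memo) holds, K gives O(reboot_node).
Applying K to premise 7 (O(reboot_node → sanitize_area)) and O(reboot_node) yields O(sanitize_area).
So O(sanitize_area) holds — sanitize_area is obligatory. None of the other listed options is made obligatory by any chain of premises.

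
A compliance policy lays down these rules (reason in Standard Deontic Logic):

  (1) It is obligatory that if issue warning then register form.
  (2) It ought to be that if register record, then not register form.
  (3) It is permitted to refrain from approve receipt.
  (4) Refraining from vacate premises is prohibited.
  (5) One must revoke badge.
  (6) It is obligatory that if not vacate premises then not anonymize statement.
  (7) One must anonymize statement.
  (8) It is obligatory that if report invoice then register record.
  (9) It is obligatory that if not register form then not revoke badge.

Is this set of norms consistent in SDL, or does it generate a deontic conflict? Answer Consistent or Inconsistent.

Consistent

Premise 6 is O(¬vacate_premises → ¬anonymize_statement), but O(¬vacate_premises) is not derivable from the premises, so it does not yield O(¬anonymize_statement).
So O(¬anonymize_statement) is not derivable, and the apparent clash with O(anonymize_statement) does not arise.
A world satisfying every obligation exists (e.g. anonymize_statement=true, approve_receipt=false, issue_warning=false, register_form=true, register_record=false, report_invoice=false, revoke_badge=true, vacate_premises=true); no atom is both obligatory and forbidden, so the set is consistent.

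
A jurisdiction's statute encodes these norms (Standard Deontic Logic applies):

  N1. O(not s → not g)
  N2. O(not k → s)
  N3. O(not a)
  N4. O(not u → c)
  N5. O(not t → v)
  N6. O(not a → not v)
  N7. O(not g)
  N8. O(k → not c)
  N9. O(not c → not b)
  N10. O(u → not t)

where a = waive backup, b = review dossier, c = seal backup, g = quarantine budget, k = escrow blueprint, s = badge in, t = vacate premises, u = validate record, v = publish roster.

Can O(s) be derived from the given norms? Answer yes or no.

Premise 3 gives O(not a).
Premise 6 is O(not a → not v); since O(not a), deontic closure gives O(not v).
Premise 5, O(not t → v), contraposes to O(not v → t); with O(not v) we get O(t).
Premise 10, O(u → not t), contraposes to O(t → not u); with O(t) we get O(not u).
With premise 4, O(not u → c), the K-axiom yields O(c).
Premise 8 is O(k → not c); contrapositively O(c → not k). Since O(c) holds, K gives O(not k).
Applying K to premise 2 (O(not k → s)) and O(not k) yields O(s).
Premises 1, 7, 9 do not contribute to this derivation.
So O(s) follows.

Yes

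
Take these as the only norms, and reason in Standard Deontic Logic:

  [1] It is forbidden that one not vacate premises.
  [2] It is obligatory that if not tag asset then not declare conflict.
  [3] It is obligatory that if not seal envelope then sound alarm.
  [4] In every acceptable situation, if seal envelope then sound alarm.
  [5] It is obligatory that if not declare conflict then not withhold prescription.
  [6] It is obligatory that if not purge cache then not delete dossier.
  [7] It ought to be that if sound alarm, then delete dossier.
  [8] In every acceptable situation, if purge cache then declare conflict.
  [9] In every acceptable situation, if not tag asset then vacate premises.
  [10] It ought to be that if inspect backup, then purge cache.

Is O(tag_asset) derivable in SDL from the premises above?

Yes

Premises 3 and 4 are O(¬seal_envelope → sound_alarm) and O(seal_envelope → sound_alarm); every ideal world satisfies ¬seal_envelope or seal_envelope, so in either case sound_alarm holds — hence O(sound_alarm).
From O(sound_alarm) and premise 7, O(sound_alarm → delete_dossier), we obtain O(delete_dossier).
Premise 6 is O(¬purge_cache → ¬delete_dossier); contrapositively O(delete_dossier → purge_cache). Since O(delete_dossier) holds, K gives O(purge_cache).
From O(purge_cache) and premise 8, O(purge_cache → declare_conflict), we obtain O(declare_conflict).
Premise 2 is O(¬tag_asset → ¬declare_conflict); contrapositively O(declare_conflict → tag_asset). Since O(declare_conflict) holds, K gives O(tag_asset).
Premises 1, 5, 9, 10 do not contribute to this derivation.
So O(tag_asset) follows.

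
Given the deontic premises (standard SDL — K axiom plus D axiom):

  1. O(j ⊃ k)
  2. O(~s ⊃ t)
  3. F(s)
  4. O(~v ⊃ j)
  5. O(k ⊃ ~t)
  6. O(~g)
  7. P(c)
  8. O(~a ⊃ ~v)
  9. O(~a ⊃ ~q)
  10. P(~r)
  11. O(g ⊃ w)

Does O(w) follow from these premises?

No

Premise 11 is O(g ⊃ w), but O(g) is not derivable from the premises, so it does not yield O(w).
No other premise forces O(w). An ideal world satisfying every premise can still have w false, so O(w) is not derivable.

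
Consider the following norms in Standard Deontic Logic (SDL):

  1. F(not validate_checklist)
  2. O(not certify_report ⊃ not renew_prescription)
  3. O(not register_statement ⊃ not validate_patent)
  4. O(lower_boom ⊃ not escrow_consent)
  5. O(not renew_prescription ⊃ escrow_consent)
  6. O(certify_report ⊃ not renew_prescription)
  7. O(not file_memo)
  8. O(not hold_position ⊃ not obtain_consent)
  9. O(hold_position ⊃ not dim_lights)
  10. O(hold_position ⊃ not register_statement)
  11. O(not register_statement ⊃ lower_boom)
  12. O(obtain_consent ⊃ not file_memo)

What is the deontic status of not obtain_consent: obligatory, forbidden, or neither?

Obligatory

Premises 6 and 2 are O(certify_report ⊃ not renew_prescription) and O(not certify_report ⊃ not renew_prescription); every ideal world satisfies certify_report or not certify_report, so in either case not renew_prescription holds — hence O(not renew_prescription).
From O(not renew_prescription) and premise 5, O(not renew_prescription ⊃ escrow_consent), we obtain O(escrow_consent).
Premise 4, O(lower_boom ⊃ not escrow_consent), contraposes to O(escrow_consent ⊃ not lower_boom); with O(escrow_consent) we get O(not lower_boom).
Premise 11 is O(not register_statement ⊃ lower_boom); contrapositively O(not lower_boom ⊃ register_statement). Since O(not lower_boom) holds, K gives O(register_statement).
Premise 10 is O(hold_position ⊃ not register_statement); contrapositively O(register_statement ⊃ not hold_position). Since O(register_statement) holds, K gives O(not hold_position).
With premise 8, O(not hold_position ⊃ not obtain_consent), the K-axiom yields O(not obtain_consent).
Premises 1, 3, 7, 9, 12 do not contribute to this derivation.
Hence not obtain_consent is obligatory.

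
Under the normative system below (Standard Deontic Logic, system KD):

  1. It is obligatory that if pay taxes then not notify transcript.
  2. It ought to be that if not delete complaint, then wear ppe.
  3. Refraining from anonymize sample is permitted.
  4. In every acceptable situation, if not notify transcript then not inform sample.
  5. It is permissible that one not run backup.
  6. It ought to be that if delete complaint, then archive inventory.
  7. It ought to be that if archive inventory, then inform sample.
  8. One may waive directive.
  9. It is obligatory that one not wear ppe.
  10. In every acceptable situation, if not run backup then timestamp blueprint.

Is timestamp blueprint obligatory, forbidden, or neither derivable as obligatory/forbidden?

Neither

Premise 10 is O(¬run_backup → timestamp_blueprint), but O(¬run_backup) is not derivable from the premises (the permission P(¬run_backup) asserts only ¬O(run_backup), not O(¬run_backup)), so it does not yield O(timestamp_blueprint).
No premise or chain of K-axiom applications forces O(timestamp_blueprint), and none forces O(¬timestamp_blueprint). So timestamp_blueprint is neither obligatory nor forbidden under these norms.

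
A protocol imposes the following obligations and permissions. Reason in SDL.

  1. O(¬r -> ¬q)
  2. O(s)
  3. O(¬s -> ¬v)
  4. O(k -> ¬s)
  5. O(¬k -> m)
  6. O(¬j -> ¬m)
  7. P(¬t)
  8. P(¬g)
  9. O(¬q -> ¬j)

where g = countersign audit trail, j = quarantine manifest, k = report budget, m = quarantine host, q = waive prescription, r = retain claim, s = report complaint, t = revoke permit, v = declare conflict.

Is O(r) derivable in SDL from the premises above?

From premise 2 we have O(s).
Premise 4 is O(k -> ¬s); contrapositively O(s -> ¬k). Since O(s) holds, K gives O(¬k).
With premise 5, O(¬k -> m), the K-axiom yields O(m).
Premise 6, O(¬j -> ¬m), contraposes to O(m -> j); with O(m) we get O(j).
The contrapositive of premise 9 (O(¬q -> ¬j)) is O(j -> q), and O(j) is already established, so O(q).
The contrapositive of premise 1 (O(¬r -> ¬q)) is O(q -> r), and O(q) is already established, so O(r).
Premises 3, 7, 8 do not contribute to this derivation.
So O(r) follows.

Yes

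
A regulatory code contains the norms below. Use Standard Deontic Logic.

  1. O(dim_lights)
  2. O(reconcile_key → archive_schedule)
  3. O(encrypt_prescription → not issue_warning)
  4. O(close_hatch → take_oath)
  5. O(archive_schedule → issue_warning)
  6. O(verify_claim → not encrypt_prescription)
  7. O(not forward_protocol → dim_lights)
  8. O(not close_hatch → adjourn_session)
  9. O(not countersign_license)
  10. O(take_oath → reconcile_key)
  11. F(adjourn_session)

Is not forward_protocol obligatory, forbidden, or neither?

Premise 7 is O(not forward_protocol → dim_lights); even if O(dim_lights) held, inferring O(not forward_protocol) would be affirming the consequent — invalid.
No premise or chain of K-axiom applications forces O(not forward_protocol), and none forces O(forward_protocol). So not forward_protocol is neither obligatory nor forbidden under these norms.

Neither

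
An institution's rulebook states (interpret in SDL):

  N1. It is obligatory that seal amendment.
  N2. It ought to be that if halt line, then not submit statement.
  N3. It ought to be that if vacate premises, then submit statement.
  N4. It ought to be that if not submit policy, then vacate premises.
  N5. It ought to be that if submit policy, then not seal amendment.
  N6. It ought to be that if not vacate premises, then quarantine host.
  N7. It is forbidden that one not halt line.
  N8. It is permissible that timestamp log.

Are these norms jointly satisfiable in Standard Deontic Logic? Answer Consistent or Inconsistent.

Inconsistent

From premise 1 we have O(seal_amendment).
The contrapositive of premise 5 (O(submit_policy → ¬seal_amendment)) is O(seal_amendment → ¬submit_policy), and O(seal_amendment) is already established, so O(¬submit_policy).
With premise 4, O(¬submit_policy → vacate_premises), the K-axiom yields O(vacate_premises).
Applying K to premise 3 (O(vacate_premises → submit_statement)) and O(vacate_premises) yields O(submit_statement).
The contrapositive of premise 2 (O(halt_line → ¬submit_statement)) is O(submit_statement → ¬halt_line), and O(submit_statement) is already established, so O(¬halt_line).
But premise 7, F(¬halt_line), means O(halt_line).
We now have both O(¬halt_line) and O(halt_line) — halt_line is simultaneously obligatory and forbidden, violating the D-axiom.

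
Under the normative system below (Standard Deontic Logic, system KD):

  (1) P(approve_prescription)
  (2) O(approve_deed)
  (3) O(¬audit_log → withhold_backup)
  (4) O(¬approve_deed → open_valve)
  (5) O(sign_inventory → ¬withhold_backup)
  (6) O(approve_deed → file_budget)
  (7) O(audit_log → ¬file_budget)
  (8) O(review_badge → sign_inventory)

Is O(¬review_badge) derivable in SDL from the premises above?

Yes

Premise 2 states O(approve_deed) outright.
Premise 6 is O(approve_deed → file_budget); since O(approve_deed), deontic closure gives O(file_budget).
The contrapositive of premise 7 (O(audit_log → ¬file_budget)) is O(file_budget → ¬audit_log), and O(file_budget) is already established, so O(¬audit_log).
With premise 3, O(¬audit_log → withhold_backup), the K-axiom yields O(withhold_backup).
Premise 5 is O(sign_inventory → ¬withhold_backup); contrapositively O(withhold_backup → ¬sign_inventory). Since O(withhold_backup) holds, K gives O(¬sign_inventory).
Premise 8 is O(review_badge → sign_inventory); contrapositively O(¬sign_inventory → ¬review_badge). Since O(¬sign_inventory) holds, K gives O(¬review_badge).
Premises 1, 4 do not contribute to this derivation.
So O(¬review_badge) follows.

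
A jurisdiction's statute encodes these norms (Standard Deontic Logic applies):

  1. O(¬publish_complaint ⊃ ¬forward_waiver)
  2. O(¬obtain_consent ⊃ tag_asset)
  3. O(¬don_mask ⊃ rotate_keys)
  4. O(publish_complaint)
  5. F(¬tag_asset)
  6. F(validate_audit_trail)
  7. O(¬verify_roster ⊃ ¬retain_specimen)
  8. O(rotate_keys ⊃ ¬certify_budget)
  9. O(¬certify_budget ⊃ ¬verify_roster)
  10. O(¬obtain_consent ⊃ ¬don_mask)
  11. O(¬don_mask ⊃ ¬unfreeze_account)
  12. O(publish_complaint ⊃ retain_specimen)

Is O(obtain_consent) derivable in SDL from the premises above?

Yes

Premise 4 gives O(publish_complaint).
Applying K to premise 12 (O(publish_complaint ⊃ retain_specimen)) and O(publish_complaint) yields O(retain_specimen).
Premise 7 is O(¬verify_roster ⊃ ¬retain_specimen); contrapositively O(retain_specimen ⊃ verify_roster). Since O(retain_specimen) holds, K gives O(verify_roster).
Premise 9, O(¬certify_budget ⊃ ¬verify_roster), contraposes to O(verify_roster ⊃ certify_budget); with O(verify_roster) we get O(certify_budget).
The contrapositive of premise 8 (O(rotate_keys ⊃ ¬certify_budget)) is O(certify_budget ⊃ ¬rotate_keys), and O(certify_budget) is already established, so O(¬rotate_keys).
Premise 3, O(¬don_mask ⊃ rotate_keys), contraposes to O(¬rotate_keys ⊃ don_mask); with O(¬rotate_keys) we get O(don_mask).
Premise 10 is O(¬obtain_consent ⊃ ¬don_mask); contrapositively O(don_mask ⊃ obtain_consent). Since O(don_mask) holds, K gives O(obtain_consent).
Premises 1, 2, 5, 6, 11 do not contribute to this derivation.
So O(obtain_consent) follows.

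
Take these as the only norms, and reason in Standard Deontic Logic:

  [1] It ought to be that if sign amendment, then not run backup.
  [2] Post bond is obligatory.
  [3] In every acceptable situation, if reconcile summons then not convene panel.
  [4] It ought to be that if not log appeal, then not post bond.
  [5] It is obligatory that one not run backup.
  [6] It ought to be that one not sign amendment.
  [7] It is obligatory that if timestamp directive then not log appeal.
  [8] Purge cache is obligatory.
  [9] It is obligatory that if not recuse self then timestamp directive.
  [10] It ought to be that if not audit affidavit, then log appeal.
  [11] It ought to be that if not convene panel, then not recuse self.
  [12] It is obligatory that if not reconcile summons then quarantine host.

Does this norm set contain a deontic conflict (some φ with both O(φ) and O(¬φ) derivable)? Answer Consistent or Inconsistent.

Premise 1 is O(sign_amendment → ¬run_backup); even if O(¬run_backup) held, inferring O(sign_amendment) would be affirming the consequent — invalid.
So O(sign_amendment) is not derivable, and the apparent clash with O(¬sign_amendment) does not arise.
A world satisfying every obligation exists (e.g. audit_affidavit=false, convene_panel=true, log_appeal=true, post_bond=true, purge_cache=true, quarantine_host=true, reconcile_summons=false, recuse_self=true, run_backup=false, sign_amendment=false, timestamp_directive=false); no atom is both obligatory and forbidden, so the set is consistent.

Consistent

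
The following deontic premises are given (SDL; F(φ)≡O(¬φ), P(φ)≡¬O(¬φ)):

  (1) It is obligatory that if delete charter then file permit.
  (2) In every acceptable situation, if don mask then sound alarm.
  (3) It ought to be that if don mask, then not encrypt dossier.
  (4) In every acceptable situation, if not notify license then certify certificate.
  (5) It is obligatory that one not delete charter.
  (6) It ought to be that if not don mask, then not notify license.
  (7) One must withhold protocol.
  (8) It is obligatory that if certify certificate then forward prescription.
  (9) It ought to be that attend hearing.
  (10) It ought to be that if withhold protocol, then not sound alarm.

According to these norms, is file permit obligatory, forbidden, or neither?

Premise 1 is O(delete_charter → file_permit), but O(delete_charter) is not derivable from the premises, so it does not yield O(file_permit).
No premise or chain of K-axiom applications forces O(file_permit), and none forces O(¬file_permit). So file_permit is neither obligatory nor forbidden under these norms.

Neither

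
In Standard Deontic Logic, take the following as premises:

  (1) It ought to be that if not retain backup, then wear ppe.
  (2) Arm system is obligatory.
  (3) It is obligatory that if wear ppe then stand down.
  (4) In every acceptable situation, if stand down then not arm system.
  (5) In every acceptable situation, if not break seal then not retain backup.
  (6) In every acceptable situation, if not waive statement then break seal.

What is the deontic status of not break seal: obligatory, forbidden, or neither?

From premise 2 we have O(arm_system).
The contrapositive of premise 4 (O(stand_down → ¬arm_system)) is O(arm_system → ¬stand_down), and O(arm_system) is already established, so O(¬stand_down).
Premise 3, O(wear_ppe → stand_down), contraposes to O(¬stand_down → ¬wear_ppe); with O(¬stand_down) we get O(¬wear_ppe).
The contrapositive of premise 1 (O(¬retain_backup → wear_ppe)) is O(¬wear_ppe → retain_backup), and O(¬wear_ppe) is already established, so O(retain_backup).
The contrapositive of premise 5 (O(¬break_seal → ¬retain_backup)) is O(retain_backup → break_seal), and O(retain_backup) is already established, so O(break_seal).
Premise 6 does not contribute to this derivation.
Thus O(break_seal), which is F(¬break_seal): ¬break_seal is forbidden.

Forbidden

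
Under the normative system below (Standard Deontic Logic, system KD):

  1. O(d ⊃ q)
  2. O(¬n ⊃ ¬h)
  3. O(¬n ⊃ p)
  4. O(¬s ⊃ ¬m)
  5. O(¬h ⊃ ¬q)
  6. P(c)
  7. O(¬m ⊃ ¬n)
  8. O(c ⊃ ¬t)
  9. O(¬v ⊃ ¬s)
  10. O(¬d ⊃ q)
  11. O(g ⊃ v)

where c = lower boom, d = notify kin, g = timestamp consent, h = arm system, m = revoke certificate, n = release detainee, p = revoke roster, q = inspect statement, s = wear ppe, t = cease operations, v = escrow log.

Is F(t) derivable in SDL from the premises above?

Premise 8 is O(c ⊃ ¬t), but O(c) is not derivable from the premises (the permission P(c) asserts only ¬O(¬c), not O(c)), so it does not yield O(¬t).
No other premise forces O(¬t). An ideal world satisfying every premise can still have t true, so F(t) is not derivable.

No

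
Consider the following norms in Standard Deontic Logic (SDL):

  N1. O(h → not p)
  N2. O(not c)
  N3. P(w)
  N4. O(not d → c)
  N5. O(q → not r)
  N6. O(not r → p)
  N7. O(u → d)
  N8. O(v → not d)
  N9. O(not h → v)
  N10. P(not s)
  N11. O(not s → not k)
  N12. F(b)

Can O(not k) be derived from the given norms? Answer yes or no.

No

Premise 11 is O(not s → not k), but O(not s) is not derivable from the premises (the permission P(not s) asserts only not O(s), not O(not s)), so it does not yield O(not k).
No other premise forces O(not k). An ideal world satisfying every premise can still have not k false, so O(not k) is not derivable.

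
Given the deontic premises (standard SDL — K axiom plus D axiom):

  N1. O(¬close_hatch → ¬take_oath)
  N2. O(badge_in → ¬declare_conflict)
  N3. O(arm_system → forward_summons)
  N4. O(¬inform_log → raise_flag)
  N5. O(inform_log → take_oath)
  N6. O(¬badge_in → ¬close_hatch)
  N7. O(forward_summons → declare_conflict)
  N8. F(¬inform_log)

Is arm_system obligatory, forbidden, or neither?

F(¬inform_log) at premise 8 means O(inform_log).
Applying K to premise 5 (O(inform_log → take_oath)) and O(inform_log) yields O(take_oath).
Premise 1, O(¬close_hatch → ¬take_oath), contraposes to O(take_oath → close_hatch); with O(take_oath) we get O(close_hatch).
Premise 6, O(¬badge_in → ¬close_hatch), contraposes to O(close_hatch → badge_in); with O(close_hatch) we get O(badge_in).
From O(badge_in) and premise 2, O(badge_in → ¬declare_conflict), we obtain O(¬declare_conflict).
Premise 7 is O(forward_summons → declare_conflict); contrapositively O(¬declare_conflict → ¬forward_summons). Since O(¬declare_conflict) holds, K gives O(¬forward_summons).
The contrapositive of premise 3 (O(arm_system → forward_summons)) is O(¬forward_summons → ¬arm_system), and O(¬forward_summons) is already established, so O(¬arm_system).
Premise 4 does not contribute to this derivation.
Thus O(¬arm_system), which is F(arm_system): arm_system is forbidden.

Forbidden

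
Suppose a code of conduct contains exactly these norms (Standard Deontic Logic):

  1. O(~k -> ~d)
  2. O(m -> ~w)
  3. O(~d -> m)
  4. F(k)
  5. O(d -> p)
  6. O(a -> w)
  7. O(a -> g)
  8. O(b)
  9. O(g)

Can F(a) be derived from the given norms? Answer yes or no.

Premise 4, F(k), is equivalent to O(~k).
Applying K to premise 1 (O(~k -> ~d)) and O(~k) yields O(~d).
Applying K to premise 3 (O(~d -> m)) and O(~d) yields O(m).
From O(m) and premise 2, O(m -> ~w), we obtain O(~w).
Premise 6, O(a -> w), contraposes to O(~w -> ~a); with O(~w) we get O(~a).
Premises 5, 7, 8, 9 do not contribute to this derivation.
So O(~a) holds, i.e. F(a). The claim follows.

Yes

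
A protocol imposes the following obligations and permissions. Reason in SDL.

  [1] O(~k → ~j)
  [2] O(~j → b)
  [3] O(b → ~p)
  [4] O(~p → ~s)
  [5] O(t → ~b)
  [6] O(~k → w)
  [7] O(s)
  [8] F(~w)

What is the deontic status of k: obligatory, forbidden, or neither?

Obligatory

Premise 7 gives O(s).
Premise 4 is O(~p → ~s); contrapositively O(s → p). Since O(s) holds, K gives O(p).
Premise 3 is O(b → ~p); contrapositively O(p → ~b). Since O(p) holds, K gives O(~b).
The contrapositive of premise 2 (O(~j → b)) is O(~b → j), and O(~b) is already established, so O(j).
Premise 1 is O(~k → ~j); contrapositively O(j → k). Since O(j) holds, K gives O(k).
Premises 5, 6, 8 do not contribute to this derivation.
Hence k is obligatory.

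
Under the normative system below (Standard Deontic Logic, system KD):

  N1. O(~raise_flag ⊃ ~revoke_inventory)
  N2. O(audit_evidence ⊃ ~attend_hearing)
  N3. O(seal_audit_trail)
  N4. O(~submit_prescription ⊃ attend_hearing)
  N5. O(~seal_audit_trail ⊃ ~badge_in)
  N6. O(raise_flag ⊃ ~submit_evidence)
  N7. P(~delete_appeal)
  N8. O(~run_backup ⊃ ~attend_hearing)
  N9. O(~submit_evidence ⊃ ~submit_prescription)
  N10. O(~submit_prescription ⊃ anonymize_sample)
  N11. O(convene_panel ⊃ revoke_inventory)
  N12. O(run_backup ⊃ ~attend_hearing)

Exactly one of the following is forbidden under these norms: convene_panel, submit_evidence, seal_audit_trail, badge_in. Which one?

By case analysis on run_backup: premise 12 gives O(run_backup ⊃ ~attend_hearing) and premise 8 gives O(~run_backup ⊃ ~attend_hearing), so O(~attend_hearing) either way.
The contrapositive of premise 4 (O(~submit_prescription ⊃ attend_hearing)) is O(~attend_hearing ⊃ submit_prescription), and O(~attend_hearing) is already established, so O(submit_prescription).
The contrapositive of premise 9 (O(~submit_evidence ⊃ ~submit_prescription)) is O(submit_prescription ⊃ submit_evidence), and O(submit_prescription) is already established, so O(submit_evidence).
The contrapositive of premise 6 (O(raise_flag ⊃ ~submit_evidence)) is O(submit_evidence ⊃ ~raise_flag), and O(submit_evidence) is already established, so O(~raise_flag).
Applying K to premise 1 (O(~raise_flag ⊃ ~revoke_inventory)) and O(~raise_flag) yields O(~revoke_inventory).
The contrapositive of premise 11 (O(convene_panel ⊃ revoke_inventory)) is O(~revoke_inventory ⊃ ~convene_panel), and O(~revoke_inventory) is already established, so O(~convene_panel).
So O(~convene_panel) holds, i.e. convene_panel is forbidden. None of the other listed options is forbidden under the premises.

convene_panel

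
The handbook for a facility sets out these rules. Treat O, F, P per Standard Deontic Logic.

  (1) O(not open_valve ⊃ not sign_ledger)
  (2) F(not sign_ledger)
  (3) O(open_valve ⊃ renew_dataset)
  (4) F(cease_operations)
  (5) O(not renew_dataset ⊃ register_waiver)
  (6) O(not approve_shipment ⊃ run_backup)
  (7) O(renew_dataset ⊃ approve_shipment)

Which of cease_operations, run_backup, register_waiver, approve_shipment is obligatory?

approve_shipment

Premise 2, F(not sign_ledger), is equivalent to O(sign_ledger).
The contrapositive of premise 1 (O(not open_valve ⊃ not sign_ledger)) is O(sign_ledger ⊃ open_valve), and O(sign_ledger) is already established, so O(open_valve).
Premise 3 is O(open_valve ⊃ renew_dataset); since O(open_valve), deontic closure gives O(renew_dataset).
From O(renew_dataset) and premise 7, O(renew_dataset ⊃ approve_shipment), we obtain O(approve_shipment).
So O(approve_shipment) holds — approve_shipment is obligatory. None of the other listed options is made obligatory by any chain of premises.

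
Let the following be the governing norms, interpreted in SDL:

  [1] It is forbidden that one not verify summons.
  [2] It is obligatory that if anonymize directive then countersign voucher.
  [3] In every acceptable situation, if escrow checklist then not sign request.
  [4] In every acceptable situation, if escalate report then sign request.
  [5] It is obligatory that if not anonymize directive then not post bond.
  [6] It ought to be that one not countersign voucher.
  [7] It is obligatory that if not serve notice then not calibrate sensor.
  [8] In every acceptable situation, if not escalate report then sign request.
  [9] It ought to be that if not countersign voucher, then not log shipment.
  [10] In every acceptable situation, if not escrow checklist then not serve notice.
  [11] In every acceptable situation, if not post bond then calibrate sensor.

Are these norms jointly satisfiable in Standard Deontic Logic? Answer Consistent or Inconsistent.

Premises 8 and 4 cover both cases: O(¬escalate_report → sign_request) and O(escalate_report → sign_request). Since ¬escalate_report ∨ escalate_report is a tautology, O(sign_request) follows.
The contrapositive of premise 3 (O(escrow_checklist → ¬sign_request)) is O(sign_request → ¬escrow_checklist), and O(sign_request) is already established, so O(¬escrow_checklist).
Applying K to premise 10 (O(¬escrow_checklist → ¬serve_notice)) and O(¬escrow_checklist) yields O(¬serve_notice).
From O(¬serve_notice) and premise 7, O(¬serve_notice → ¬calibrate_sensor), we obtain O(¬calibrate_sensor).
The contrapositive of premise 11 (O(¬post_bond → calibrate_sensor)) is O(¬calibrate_sensor → post_bond), and O(¬calibrate_sensor) is already established, so O(post_bond).
The contrapositive of premise 5 (O(¬anonymize_directive → ¬post_bond)) is O(post_bond → anonymize_directive), and O(post_bond) is already established, so O(anonymize_directive).
From O(anonymize_directive) and premise 2, O(anonymize_directive → countersign_voucher), we obtain O(countersign_voucher).
But premise 6 directly asserts O(¬countersign_voucher).
We now have both O(countersign_voucher) and O(¬countersign_voucher) — countersign_voucher is simultaneously obligatory and forbidden, violating the D-axiom.

Inconsistent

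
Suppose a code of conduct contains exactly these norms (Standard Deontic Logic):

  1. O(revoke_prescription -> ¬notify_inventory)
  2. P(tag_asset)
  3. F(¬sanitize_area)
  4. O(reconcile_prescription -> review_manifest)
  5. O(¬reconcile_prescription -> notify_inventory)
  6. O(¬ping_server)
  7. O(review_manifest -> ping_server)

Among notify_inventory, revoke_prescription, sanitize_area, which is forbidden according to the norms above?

revoke_prescription

Premise 6 states O(¬ping_server) outright.
Premise 7, O(review_manifest -> ping_server), contraposes to O(¬ping_server -> ¬review_manifest); with O(¬ping_server) we get O(¬review_manifest).
Premise 4, O(reconcile_prescription -> review_manifest), contraposes to O(¬review_manifest -> ¬reconcile_prescription); with O(¬review_manifest) we get O(¬reconcile_prescription).
With premise 5, O(¬reconcile_prescription -> notify_inventory), the K-axiom yields O(notify_inventory).
Premise 1 is O(revoke_prescription -> ¬notify_inventory); contrapositively O(notify_inventory -> ¬revoke_prescription). Since O(notify_inventory) holds, K gives O(¬revoke_prescription).
So O(¬revoke_prescription) holds, i.e. revoke_prescription is forbidden. None of the other listed options is forbidden under the premises.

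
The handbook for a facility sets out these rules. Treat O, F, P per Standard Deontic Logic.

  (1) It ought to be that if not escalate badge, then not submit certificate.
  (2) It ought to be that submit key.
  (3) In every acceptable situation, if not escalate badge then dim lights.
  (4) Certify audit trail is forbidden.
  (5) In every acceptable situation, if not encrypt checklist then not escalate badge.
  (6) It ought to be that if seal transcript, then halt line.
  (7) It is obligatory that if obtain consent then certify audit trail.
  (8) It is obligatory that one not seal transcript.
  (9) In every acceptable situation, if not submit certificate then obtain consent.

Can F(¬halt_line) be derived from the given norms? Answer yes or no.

No

Premise 6 is O(seal_transcript → halt_line), but O(seal_transcript) is not derivable from the premises, so it does not yield O(halt_line).
No other premise forces O(halt_line). An ideal world satisfying every premise can still have ¬halt_line true, so F(¬halt_line) is not derivable.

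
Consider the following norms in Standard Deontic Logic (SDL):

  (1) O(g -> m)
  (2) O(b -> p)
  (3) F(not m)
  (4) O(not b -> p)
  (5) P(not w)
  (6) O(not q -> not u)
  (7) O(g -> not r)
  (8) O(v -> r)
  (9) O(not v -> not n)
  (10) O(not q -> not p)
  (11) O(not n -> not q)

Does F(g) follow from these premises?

Premises 4 and 2 are O(not b -> p) and O(b -> p); every ideal world satisfies not b or b, so in either case p holds — hence O(p).
Premise 10 is O(not q -> not p); contrapositively O(p -> q). Since O(p) holds, K gives O(q).
Premise 11 is O(not n -> not q); contrapositively O(q -> n). Since O(q) holds, K gives O(n).
The contrapositive of premise 9 (O(not v -> not n)) is O(n -> v), and O(n) is already established, so O(v).
Applying K to premise 8 (O(v -> r)) and O(v) yields O(r).
Premise 7, O(g -> not r), contraposes to O(r -> not g); with O(r) we get O(not g).
Premises 1, 3, 5, 6 do not contribute to this derivation.
So O(not g) holds, i.e. F(g). The claim follows.

Yes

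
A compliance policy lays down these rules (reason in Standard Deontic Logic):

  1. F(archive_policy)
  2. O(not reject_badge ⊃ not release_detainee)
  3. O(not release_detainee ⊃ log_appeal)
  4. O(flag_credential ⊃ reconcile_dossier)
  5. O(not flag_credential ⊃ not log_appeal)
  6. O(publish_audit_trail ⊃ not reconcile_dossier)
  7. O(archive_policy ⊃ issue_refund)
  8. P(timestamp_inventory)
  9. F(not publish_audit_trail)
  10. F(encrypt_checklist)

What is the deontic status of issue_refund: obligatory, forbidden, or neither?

Neither

Premise 7 is O(archive_policy ⊃ issue_refund), but O(archive_policy) is not derivable from the premises, so it does not yield O(issue_refund).
No premise or chain of K-axiom applications forces O(issue_refund), and none forces O(not issue_refund). So issue_refund is neither obligatory nor forbidden under these norms.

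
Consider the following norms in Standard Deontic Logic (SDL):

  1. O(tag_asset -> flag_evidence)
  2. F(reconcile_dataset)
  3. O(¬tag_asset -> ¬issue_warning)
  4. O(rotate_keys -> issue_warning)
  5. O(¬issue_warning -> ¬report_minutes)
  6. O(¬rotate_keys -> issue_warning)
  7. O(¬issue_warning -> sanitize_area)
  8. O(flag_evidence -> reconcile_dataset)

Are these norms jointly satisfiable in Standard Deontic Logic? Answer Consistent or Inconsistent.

Premises 4 and 6 cover both cases: O(rotate_keys -> issue_warning) and O(¬rotate_keys -> issue_warning). Since rotate_keys ∨ ¬rotate_keys is a tautology, O(issue_warning) follows.
The contrapositive of premise 3 (O(¬tag_asset -> ¬issue_warning)) is O(issue_warning -> tag_asset), and O(issue_warning) is already established, so O(tag_asset).
Premise 1 is O(tag_asset -> flag_evidence); since O(tag_asset), deontic closure gives O(flag_evidence).
With premise 8, O(flag_evidence -> reconcile_dataset), the K-axiom yields O(reconcile_dataset).
But premise 2, F(reconcile_dataset), means O(¬reconcile_dataset).
We now have both O(reconcile_dataset) and O(¬reconcile_dataset) — reconcile_dataset is simultaneously obligatory and forbidden, violating the D-axiom.

Inconsistent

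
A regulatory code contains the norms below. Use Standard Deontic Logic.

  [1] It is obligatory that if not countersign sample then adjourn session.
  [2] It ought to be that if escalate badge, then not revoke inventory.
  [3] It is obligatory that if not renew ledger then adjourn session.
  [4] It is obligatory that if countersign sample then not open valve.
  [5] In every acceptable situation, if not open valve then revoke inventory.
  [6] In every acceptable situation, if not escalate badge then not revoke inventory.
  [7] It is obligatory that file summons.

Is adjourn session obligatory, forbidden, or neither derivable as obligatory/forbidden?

By case analysis on ¬escalate_badge: premise 6 gives O(¬escalate_badge → ¬revoke_inventory) and premise 2 gives O(escalate_badge → ¬revoke_inventory), so O(¬revoke_inventory) either way.
Premise 5 is O(¬open_valve → revoke_inventory); contrapositively O(¬revoke_inventory → open_valve). Since O(¬revoke_inventory) holds, K gives O(open_valve).
Premise 4 is O(countersign_sample → ¬open_valve); contrapositively O(open_valve → ¬countersign_sample). Since O(open_valve) holds, K gives O(¬countersign_sample).
Applying K to premise 1 (O(¬countersign_sample → adjourn_session)) and O(¬countersign_sample) yields O(adjourn_session).
Premises 3, 7 do not contribute to this derivation.
Hence adjourn_session is obligatory.

Obligatory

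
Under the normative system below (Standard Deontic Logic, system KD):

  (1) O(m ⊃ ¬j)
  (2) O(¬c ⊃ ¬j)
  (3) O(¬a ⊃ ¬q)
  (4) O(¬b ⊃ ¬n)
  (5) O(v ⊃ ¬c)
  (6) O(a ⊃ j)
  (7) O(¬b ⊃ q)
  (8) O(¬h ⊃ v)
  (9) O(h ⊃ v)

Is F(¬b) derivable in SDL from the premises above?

By case analysis on ¬h: premise 8 gives O(¬h ⊃ v) and premise 9 gives O(h ⊃ v), so O(v) either way.
Premise 5 is O(v ⊃ ¬c); since O(v), deontic closure gives O(¬c).
Premise 2 is O(¬c ⊃ ¬j); since O(¬c), deontic closure gives O(¬j).
The contrapositive of premise 6 (O(a ⊃ j)) is O(¬j ⊃ ¬a), and O(¬j) is already established, so O(¬a).
With premise 3, O(¬a ⊃ ¬q), the K-axiom yields O(¬q).
The contrapositive of premise 7 (O(¬b ⊃ q)) is O(¬q ⊃ b), and O(¬q) is already established, so O(b).
Premises 1, 4 do not contribute to this derivation.
So O(b) holds, i.e. F(¬b). The claim follows.

Yes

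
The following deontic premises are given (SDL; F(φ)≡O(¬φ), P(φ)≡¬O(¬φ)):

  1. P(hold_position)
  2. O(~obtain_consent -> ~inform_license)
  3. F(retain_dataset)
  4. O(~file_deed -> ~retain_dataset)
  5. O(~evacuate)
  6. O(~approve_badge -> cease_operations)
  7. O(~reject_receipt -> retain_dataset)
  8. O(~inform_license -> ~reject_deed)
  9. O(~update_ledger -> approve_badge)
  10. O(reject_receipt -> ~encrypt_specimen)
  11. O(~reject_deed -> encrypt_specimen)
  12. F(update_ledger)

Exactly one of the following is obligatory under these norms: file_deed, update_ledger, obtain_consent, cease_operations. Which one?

obtain_consent

Premise 3 is F(retain_dataset), i.e. O(~retain_dataset).
The contrapositive of premise 7 (O(~reject_receipt -> retain_dataset)) is O(~retain_dataset -> reject_receipt), and O(~retain_dataset) is already established, so O(reject_receipt).
Applying K to premise 10 (O(reject_receipt -> ~encrypt_specimen)) and O(reject_receipt) yields O(~encrypt_specimen).
Premise 11 is O(~reject_deed -> encrypt_specimen); contrapositively O(~encrypt_specimen -> reject_deed). Since O(~encrypt_specimen) holds, K gives O(reject_deed).
The contrapositive of premise 8 (O(~inform_license -> ~reject_deed)) is O(reject_deed -> inform_license), and O(reject_deed) is already established, so O(inform_license).
Premise 2 is O(~obtain_consent -> ~inform_license); contrapositively O(inform_license -> obtain_consent). Since O(inform_license) holds, K gives O(obtain_consent).
So O(obtain_consent) holds — obtain_consent is obligatory. None of the other listed options is made obligatory by any chain of premises.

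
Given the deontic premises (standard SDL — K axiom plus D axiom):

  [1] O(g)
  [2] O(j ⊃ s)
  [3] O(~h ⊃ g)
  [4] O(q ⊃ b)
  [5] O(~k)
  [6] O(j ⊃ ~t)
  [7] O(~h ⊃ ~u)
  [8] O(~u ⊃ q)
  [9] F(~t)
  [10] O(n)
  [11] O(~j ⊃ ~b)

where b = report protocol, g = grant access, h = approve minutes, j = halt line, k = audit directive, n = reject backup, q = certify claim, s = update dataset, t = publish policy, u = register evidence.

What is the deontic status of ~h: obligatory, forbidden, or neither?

Premise 9, F(~t), is equivalent to O(t).
Premise 6, O(j ⊃ ~t), contraposes to O(t ⊃ ~j); with O(t) we get O(~j).
Applying K to premise 11 (O(~j ⊃ ~b)) and O(~j) yields O(~b).
The contrapositive of premise 4 (O(q ⊃ b)) is O(~b ⊃ ~q), and O(~b) is already established, so O(~q).
The contrapositive of premise 8 (O(~u ⊃ q)) is O(~q ⊃ u), and O(~q) is already established, so O(u).
The contrapositive of premise 7 (O(~h ⊃ ~u)) is O(u ⊃ h), and O(u) is already established, so O(h).
Premises 1, 2, 3, 5, 10 do not contribute to this derivation.
Thus O(h), which is F(~h): ~h is forbidden.

Forbidden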